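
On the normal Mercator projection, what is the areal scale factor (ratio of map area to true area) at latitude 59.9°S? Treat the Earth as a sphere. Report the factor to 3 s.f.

Mercator is conformal, so the point scale is isotropic: h = k = sec φ = 1/cos φ.
Areal scale = k² = sec²φ = 1/cos²(59.9°) = 1/0.5015² = 3.976.

3.98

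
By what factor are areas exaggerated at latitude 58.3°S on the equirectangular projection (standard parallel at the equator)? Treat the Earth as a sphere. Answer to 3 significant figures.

1.90

For the equirectangular projection with φ₀ = 0 (plate carrée), h = 1 along meridians and k = sec φ along parallels.
Areal scale = h·k = 1 × sec φ; at 58.3°, h = 1.000, k = 1.903, so h·k = 1.903.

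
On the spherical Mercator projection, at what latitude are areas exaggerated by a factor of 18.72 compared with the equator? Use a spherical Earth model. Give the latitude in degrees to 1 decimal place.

Mercator areal scale is sec²φ.
sec²φ = 18.72  ⇒  cos²φ = 0.05342  ⇒  cos φ = 0.2311.
φ = arccos(0.2311) ≈ 76.6°.

76.6°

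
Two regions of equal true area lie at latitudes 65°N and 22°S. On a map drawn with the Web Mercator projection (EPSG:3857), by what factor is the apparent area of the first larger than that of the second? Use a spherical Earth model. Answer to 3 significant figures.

Mercator is conformal with k = sec φ, so areal scale = k² = sec²φ.
At 65°: sec²(65°) = 1/0.4226² = 5.599.
At 22°: sec²(22°) = 1/0.9272² = 1.163.
Ratio = 5.599/1.163 = cos²(22°)/cos²(65°) ≈ 4.81.

4.81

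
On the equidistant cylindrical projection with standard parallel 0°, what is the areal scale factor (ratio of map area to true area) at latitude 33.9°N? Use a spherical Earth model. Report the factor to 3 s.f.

For the equirectangular projection with φ₀ = 0 (plate carrée), h = 1 along meridians and k = sec φ along parallels.
Areal scale = h·k = 1 × sec φ; at 33.9°, h = 1.000, k = 1.205, so h·k = 1.205.

1.20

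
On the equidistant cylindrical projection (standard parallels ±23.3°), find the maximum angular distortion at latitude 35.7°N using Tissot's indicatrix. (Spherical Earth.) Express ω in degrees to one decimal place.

7.0°

In the equirectangular projection with standard parallel φ₀ = 23.3° (x = Rλ cos φ₀, y = Rφ), meridians are true-scale (h = 1) and the parallel scale is k = cos φ₀ / cos φ.
At 35.7°: h = 1.000, k = 1.131; principal scales a = 1.131, b = 1.000.
sin(ω/2) = (a − b)/(a + b) = 0.1310/2.131 = 0.06146, so ω = 2 arcsin(0.06146) ≈ 7.0°.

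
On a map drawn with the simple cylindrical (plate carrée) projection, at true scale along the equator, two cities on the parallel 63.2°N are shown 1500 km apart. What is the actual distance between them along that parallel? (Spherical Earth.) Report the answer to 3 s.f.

676 km

Plate carrée maps x = Rλ, y = Rφ. The meridian scale is h = 1 and the parallel scale is k = 1/cos φ = sec φ.
Along the parallel at 63.2°, map distances are exaggerated by k = sec 63.2° = 2.218.
True distance = 1500 / 2.218 = 1500 × cos 63.2° ≈ 676 km.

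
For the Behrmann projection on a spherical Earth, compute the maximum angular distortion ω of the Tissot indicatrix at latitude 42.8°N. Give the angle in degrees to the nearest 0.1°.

Behrmann is a cylindrical equal-area projection with standard parallels at ±30°. Cylindrical equal-area (φ₀ = 30°): h = cos φ / cos 30° along meridians, k = cos 30° / cos φ along parallels; h·k = 1.
At 42.8°: h = 0.8472, k = 1.180; principal scales a = 1.180, b = 0.8472.
sin(ω/2) = (a − b)/(a + b) = 0.3331/2.028 = 0.1643, so ω = 2 arcsin(0.1643) ≈ 18.9°.

18.9°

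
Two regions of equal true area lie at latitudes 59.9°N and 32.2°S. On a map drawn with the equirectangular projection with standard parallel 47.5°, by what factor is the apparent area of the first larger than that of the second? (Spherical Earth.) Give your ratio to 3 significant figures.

1.69

The equidistant cylindrical projection with φ₀ = 47.5° has h = 1 (meridians true) and k = cos φ₀ / cos φ along parallels.
Areal scale at 59.9°: h·k = 1.000 × 1.347 = 1.347.
Areal scale at 32.2°: h·k = 1.000 × 0.7984 = 0.7984.
Ratio = 1.347/0.7984 ≈ 1.69.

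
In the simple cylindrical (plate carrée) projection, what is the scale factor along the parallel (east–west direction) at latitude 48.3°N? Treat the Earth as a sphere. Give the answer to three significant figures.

Plate carrée maps x = Rλ, y = Rφ. The meridian scale is h = 1 and the parallel scale is k = 1/cos φ = sec φ.
k = 1/cos 48.3° = 1/0.6652 = 1.503.

1.50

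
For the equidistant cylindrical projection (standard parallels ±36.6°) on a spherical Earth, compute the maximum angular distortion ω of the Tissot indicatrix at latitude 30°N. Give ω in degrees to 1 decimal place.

In the equirectangular projection with standard parallel φ₀ = 36.6° (x = Rλ cos φ₀, y = Rφ), meridians are true-scale (h = 1) and the parallel scale is k = cos φ₀ / cos φ.
At 30°: h = 1.000, k = 0.9270; principal scales a = 1.000, b = 0.9270.
sin(ω/2) = (a − b)/(a + b) = 0.07299/1.927 = 0.03788, so ω = 2 arcsin(0.03788) ≈ 4.3°.

4.3°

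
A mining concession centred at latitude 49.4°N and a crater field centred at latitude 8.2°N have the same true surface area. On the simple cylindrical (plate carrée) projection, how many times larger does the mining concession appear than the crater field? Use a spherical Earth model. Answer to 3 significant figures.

In the plate carrée (x = Rλ, y = Rφ), meridians are true-scale (h = 1) and parallels are stretched by k = sec φ.
Areal scale at 49.4°: h·k = 1.000 × 1.537 = 1.537.
Areal scale at 8.2°: h·k = 1.000 × 1.010 = 1.010.
Ratio = 1.537/1.010 ≈ 1.52.

1.52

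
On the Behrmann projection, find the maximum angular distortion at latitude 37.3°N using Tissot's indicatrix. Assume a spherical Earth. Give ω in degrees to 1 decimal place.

Behrmann is a cylindrical equal-area projection with standard parallels at ±30°. For cylindrical equal-area with standard parallel φ₀, h = cos φ / cos φ₀ and k = cos φ₀ / cos φ, so h·k = 1.
At 37.3°: h = 0.9185, k = 1.089; principal scales a = 1.089, b = 0.9185.
sin(ω/2) = (a − b)/(a + b) = 0.1702/2.007 = 0.08477, so ω = 2 arcsin(0.08477) ≈ 9.7°.

9.7°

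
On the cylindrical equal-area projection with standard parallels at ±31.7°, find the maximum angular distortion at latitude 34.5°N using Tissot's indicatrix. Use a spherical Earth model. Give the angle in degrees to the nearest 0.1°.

3.7°

For cylindrical equal-area with standard parallel φ₀, h = cos φ / cos φ₀ and k = cos φ₀ / cos φ, so h·k = 1.
At 34.5°: h = 0.9686, k = 1.032; principal scales a = 1.032, b = 0.9686.
sin(ω/2) = (a − b)/(a + b) = 0.06374/2.001 = 0.03186, so ω = 2 arcsin(0.03186) ≈ 3.7°.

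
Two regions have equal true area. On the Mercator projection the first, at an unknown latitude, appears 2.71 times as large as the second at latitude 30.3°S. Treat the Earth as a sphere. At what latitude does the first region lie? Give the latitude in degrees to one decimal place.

For equal true areas on Mercator, apparent areas scale as sec²φ, so the ratio is cos²φ₂ / cos²φ₁.
cos²φ₂ / cos²φ₁ = 2.71  ⇒  cos φ₁ = cos 30.3° / √2.71 = 0.8634/1.646 = 0.5245.
φ₁ = arccos(0.5245) ≈ 58.4°.

58.4°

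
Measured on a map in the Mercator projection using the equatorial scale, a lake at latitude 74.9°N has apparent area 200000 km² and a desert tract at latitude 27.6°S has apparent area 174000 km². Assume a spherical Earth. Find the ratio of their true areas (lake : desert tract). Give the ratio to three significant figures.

On Mercator the areal scale is sec²φ, so true area = apparent × cos²φ.
True area of lake: 200000 × cos²(74.9°) = 200000 × 0.06786 = 13570 km².
True area of desert tract: 174000 × cos²(27.6°) = 174000 × 0.7854 = 136700 km².
Ratio = 13570 / 136700 ≈ 0.0993.

0.0993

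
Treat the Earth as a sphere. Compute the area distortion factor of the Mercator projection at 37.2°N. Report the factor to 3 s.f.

For Mercator, h = k = sec φ (a conformal cylindrical projection has a single point scale, 1/cos φ).
Areal scale = k² = sec²φ = 1/cos²(37.2°) = 1/0.7965² = 1.576.

1.58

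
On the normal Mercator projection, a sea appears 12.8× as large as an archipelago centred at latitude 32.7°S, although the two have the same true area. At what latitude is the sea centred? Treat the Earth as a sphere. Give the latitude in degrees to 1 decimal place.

Mercator areal scale is sec²φ, so apparent-area ratio = sec²φ₁ / sec²φ₂ = cos²φ₂ / cos²φ₁.
cos²φ₂ / cos²φ₁ = 12.8  ⇒  cos φ₁ = cos 32.7° / √12.8 = 0.8415/3.578 = 0.2352.
φ₁ = arccos(0.2352) ≈ 76.4°.

76.4°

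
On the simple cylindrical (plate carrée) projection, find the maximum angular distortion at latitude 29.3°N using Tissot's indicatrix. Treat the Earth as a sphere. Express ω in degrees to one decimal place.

7.8°

For the equirectangular projection with φ₀ = 0 (plate carrée), h = 1 along meridians and k = sec φ along parallels.
At 29.3°: h = 1.000, k = 1.147; principal scales a = 1.147, b = 1.000.
sin(ω/2) = (a − b)/(a + b) = 0.1467/2.147 = 0.06834, so ω = 2 arcsin(0.06834) ≈ 7.8°.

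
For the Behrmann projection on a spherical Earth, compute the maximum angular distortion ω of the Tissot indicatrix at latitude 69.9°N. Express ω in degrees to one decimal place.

93.4°

Behrmann is a cylindrical equal-area projection with standard parallels at ±30°. A cylindrical equal-area projection with standard parallel φ₀ has meridian scale h = cos φ / cos φ₀ and parallel scale k = cos φ₀ / cos φ (so areas are preserved, h·k = 1).
At 69.9°: h = 0.3968, k = 2.520; principal scales a = 2.520, b = 0.3968.
sin(ω/2) = (a − b)/(a + b) = 2.123/2.917 = 0.7279, so ω = 2 arcsin(0.7279) ≈ 93.4°.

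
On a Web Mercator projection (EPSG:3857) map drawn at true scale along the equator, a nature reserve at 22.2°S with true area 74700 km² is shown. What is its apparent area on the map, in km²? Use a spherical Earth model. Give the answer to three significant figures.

Mercator is conformal, so the point scale is isotropic: h = k = sec φ = 1/cos φ.
Areal scale = k² = sec²φ = 1/cos²(22.2°) = 1/0.9259² = 1.167.
Apparent area = 74700 × 1.167 ≈ 87100 km².

87100 km²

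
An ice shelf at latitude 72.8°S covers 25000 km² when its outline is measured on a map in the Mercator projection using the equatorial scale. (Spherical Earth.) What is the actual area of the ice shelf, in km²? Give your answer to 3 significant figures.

Mercator is conformal, so the point scale is isotropic: h = k = sec φ = 1/cos φ.
Areal scale = k² = sec²φ = 1/cos²(72.8°) = 1/0.2957² = 11.44.
True area = apparent / (areal scale) = 25000 / 11.44 ≈ 2190 km².

2190 km²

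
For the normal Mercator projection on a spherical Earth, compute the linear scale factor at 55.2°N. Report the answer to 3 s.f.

Mercator is conformal, so the point scale is isotropic: h = k = sec φ = 1/cos φ.
k = 1/cos 55.2° = 1/0.5707 = 1.752.

1.75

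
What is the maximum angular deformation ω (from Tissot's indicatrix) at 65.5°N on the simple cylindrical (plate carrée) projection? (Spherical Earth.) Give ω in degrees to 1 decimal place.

In the plate carrée (x = Rλ, y = Rφ), meridians are true-scale (h = 1) and parallels are stretched by k = sec φ.
At 65.5°: h = 1.000, k = 2.411; principal scales a = 2.411, b = 1.000.
sin(ω/2) = (a − b)/(a + b) = 1.411/3.411 = 0.4137, so ω = 2 arcsin(0.4137) ≈ 48.9°.

48.9°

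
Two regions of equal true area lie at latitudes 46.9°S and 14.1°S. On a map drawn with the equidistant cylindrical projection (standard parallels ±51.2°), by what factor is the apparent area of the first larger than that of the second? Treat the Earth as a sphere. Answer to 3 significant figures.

The equidistant cylindrical projection with φ₀ = 51.2° has h = 1 (meridians true) and k = cos φ₀ / cos φ along parallels.
Areal scale at 46.9°: h·k = 1.000 × 0.9171 = 0.9171.
Areal scale at 14.1°: h·k = 1.000 × 0.6461 = 0.6461.
Ratio = 0.9171/0.6461 ≈ 1.42.

1.42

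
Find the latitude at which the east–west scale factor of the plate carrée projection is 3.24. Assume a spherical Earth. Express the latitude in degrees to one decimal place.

Plate carrée: h = 1, k = sec φ along parallels.
sec φ = 3.24  ⇒  cos φ = 0.3086  ⇒  φ ≈ 72.0°.

72.0°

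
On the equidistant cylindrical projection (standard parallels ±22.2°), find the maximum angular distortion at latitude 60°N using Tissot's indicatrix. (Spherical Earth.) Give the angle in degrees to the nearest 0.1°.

In the equirectangular projection with standard parallel φ₀ = 22.2° (x = Rλ cos φ₀, y = Rφ), meridians are true-scale (h = 1) and the parallel scale is k = cos φ₀ / cos φ.
At 60°: h = 1.000, k = 1.852; principal scales a = 1.852, b = 1.000.
sin(ω/2) = (a − b)/(a + b) = 0.8517/2.852 = 0.2987, so ω = 2 arcsin(0.2987) ≈ 34.8°.

34.8°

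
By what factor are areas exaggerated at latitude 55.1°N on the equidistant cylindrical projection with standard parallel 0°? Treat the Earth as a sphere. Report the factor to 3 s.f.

1.75

For the equirectangular projection with φ₀ = 0 (plate carrée), h = 1 along meridians and k = sec φ along parallels.
Areal scale = h·k = 1 × sec φ; at 55.1°, h = 1.000, k = 1.748, so h·k = 1.748.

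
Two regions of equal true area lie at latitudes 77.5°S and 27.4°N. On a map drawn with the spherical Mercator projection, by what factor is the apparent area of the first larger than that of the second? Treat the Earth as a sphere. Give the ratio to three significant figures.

16.8

On Mercator, area is exaggerated by sec²φ = 1/cos²φ.
At 77.5°: sec²(77.5°) = 1/0.2164² = 21.35.
At 27.4°: sec²(27.4°) = 1/0.8878² = 1.269.
Ratio = 21.35/1.269 = cos²(27.4°)/cos²(77.5°) ≈ 16.8.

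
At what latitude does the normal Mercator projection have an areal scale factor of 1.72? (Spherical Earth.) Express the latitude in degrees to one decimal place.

Mercator areal scale is sec²φ.
sec²φ = 1.72  ⇒  cos²φ = 0.5814  ⇒  cos φ = 0.7625.
φ = arccos(0.7625) ≈ 40.3°.

40.3°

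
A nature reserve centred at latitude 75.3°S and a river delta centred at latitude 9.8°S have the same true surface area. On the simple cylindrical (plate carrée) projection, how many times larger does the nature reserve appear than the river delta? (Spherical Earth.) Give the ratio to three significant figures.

3.88

In the plate carrée (x = Rλ, y = Rφ), meridians are true-scale (h = 1) and parallels are stretched by k = sec φ.
Areal scale at 75.3°: h·k = 1.000 × 3.941 = 3.941.
Areal scale at 9.8°: h·k = 1.000 × 1.015 = 1.015.
Ratio = 3.941/1.015 ≈ 3.88.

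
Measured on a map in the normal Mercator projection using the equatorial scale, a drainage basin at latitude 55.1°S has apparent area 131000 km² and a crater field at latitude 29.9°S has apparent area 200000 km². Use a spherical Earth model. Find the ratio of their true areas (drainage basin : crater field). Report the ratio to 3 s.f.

Since Mercator area scale is 1/cos²φ, the true area equals the apparent area multiplied by cos²φ.
True area of drainage basin: 131000 × cos²(55.1°) = 131000 × 0.3274 = 42880 km².
True area of crater field: 200000 × cos²(29.9°) = 200000 × 0.7515 = 150300 km².
Ratio = 42880 / 150300 ≈ 0.285.

0.285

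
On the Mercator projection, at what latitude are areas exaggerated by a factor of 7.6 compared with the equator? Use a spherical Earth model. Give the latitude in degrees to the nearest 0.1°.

Mercator areal scale is sec²φ.
sec²φ = 7.6  ⇒  cos²φ = 0.1316  ⇒  cos φ = 0.3627.
φ = arccos(0.3627) ≈ 68.7°.

68.7°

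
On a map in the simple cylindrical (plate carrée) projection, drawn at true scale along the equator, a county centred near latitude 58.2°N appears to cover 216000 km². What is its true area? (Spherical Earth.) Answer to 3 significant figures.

114000 km²

Plate carrée maps x = Rλ, y = Rφ. The meridian scale is h = 1 and the parallel scale is k = 1/cos φ = sec φ.
Areal scale = h·k = 1 × sec φ; at 58.2°, h = 1.000, k = 1.898, so h·k = 1.898.
True area = apparent / (areal scale) = 216000 / 1.898 ≈ 114000 km².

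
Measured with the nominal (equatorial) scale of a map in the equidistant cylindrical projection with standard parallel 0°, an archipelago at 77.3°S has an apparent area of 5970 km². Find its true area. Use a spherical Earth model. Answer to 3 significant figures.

1310 km²

Plate carrée maps x = Rλ, y = Rφ. The meridian scale is h = 1 and the parallel scale is k = 1/cos φ = sec φ.
Areal scale = h·k = 1 × sec φ; at 77.3°, h = 1.000, k = 4.549, so h·k = 4.549.
True area = apparent / (areal scale) = 5970 / 4.549 ≈ 1310 km².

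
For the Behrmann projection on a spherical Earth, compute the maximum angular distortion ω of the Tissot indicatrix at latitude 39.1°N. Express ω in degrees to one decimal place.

12.5°

The Behrmann projection is cylindrical equal-area with φ₀ = 30°. For cylindrical equal-area with standard parallel φ₀, h = cos φ / cos φ₀ and k = cos φ₀ / cos φ, so h·k = 1.
At 39.1°: h = 0.8961, k = 1.116; principal scales a = 1.116, b = 0.8961.
sin(ω/2) = (a − b)/(a + b) = 0.2198/2.012 = 0.1093, so ω = 2 arcsin(0.1093) ≈ 12.5°.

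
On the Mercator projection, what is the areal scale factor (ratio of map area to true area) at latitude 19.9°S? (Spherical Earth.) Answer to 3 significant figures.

1.13

For Mercator, h = k = sec φ (a conformal cylindrical projection has a single point scale, 1/cos φ).
Areal scale = k² = sec²φ = 1/cos²(19.9°) = 1/0.9403² = 1.131.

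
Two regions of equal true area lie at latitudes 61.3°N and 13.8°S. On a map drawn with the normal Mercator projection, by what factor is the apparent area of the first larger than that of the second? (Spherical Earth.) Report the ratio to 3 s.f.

4.09

Mercator areal scale is sec²φ.
At 61.3°: sec²(61.3°) = 1/0.4802² = 4.336.
At 13.8°: sec²(13.8°) = 1/0.9711² = 1.060.
Ratio = 4.336/1.060 = cos²(13.8°)/cos²(61.3°) ≈ 4.09.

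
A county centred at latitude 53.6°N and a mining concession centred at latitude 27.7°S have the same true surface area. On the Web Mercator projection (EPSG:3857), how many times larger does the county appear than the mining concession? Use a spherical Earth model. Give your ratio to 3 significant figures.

On Mercator, area is exaggerated by sec²φ = 1/cos²φ.
At 53.6°: sec²(53.6°) = 1/0.5934² = 2.840.
At 27.7°: sec²(27.7°) = 1/0.8854² = 1.276.
Ratio = 2.840/1.276 = cos²(27.7°)/cos²(53.6°) ≈ 2.23.

2.23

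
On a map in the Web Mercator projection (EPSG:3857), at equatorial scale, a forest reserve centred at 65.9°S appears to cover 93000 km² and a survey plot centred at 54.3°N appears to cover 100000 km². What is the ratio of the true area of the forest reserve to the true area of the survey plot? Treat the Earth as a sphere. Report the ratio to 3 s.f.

0.455

On Mercator the areal scale is sec²φ, so true area = apparent × cos²φ.
True area of forest reserve: 93000 × cos²(65.9°) = 93000 × 0.1667 = 15510 km².
True area of survey plot: 100000 × cos²(54.3°) = 100000 × 0.3405 = 34050 km².
Ratio = 15510 / 34050 ≈ 0.455.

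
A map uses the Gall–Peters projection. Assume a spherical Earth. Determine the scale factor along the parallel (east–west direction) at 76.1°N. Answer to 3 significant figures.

Gall–Peters is a cylindrical equal-area projection with standard parallels at ±45°. Cylindrical equal-area (φ₀ = 45°): h = cos φ / cos 45° along meridians, k = cos 45° / cos φ along parallels; h·k = 1.
k = cos 45° / cos 76.1° = 0.7071/0.2402 = 2.943.

2.94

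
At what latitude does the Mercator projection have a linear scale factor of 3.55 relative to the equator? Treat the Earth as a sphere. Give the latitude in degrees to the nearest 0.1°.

73.6°

Mercator scale is k = sec φ = 1/cos φ.
1/cos φ = 3.55  ⇒  cos φ = 0.2817  ⇒  φ = arccos(0.2817) ≈ 73.6°.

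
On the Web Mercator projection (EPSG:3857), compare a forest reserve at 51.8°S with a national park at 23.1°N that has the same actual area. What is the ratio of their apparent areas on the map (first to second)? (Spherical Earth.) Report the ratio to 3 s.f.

Mercator is conformal with k = sec φ, so areal scale = k² = sec²φ.
At 51.8°: sec²(51.8°) = 1/0.6184² = 2.615.
At 23.1°: sec²(23.1°) = 1/0.9198² = 1.182.
Ratio = 2.615/1.182 = cos²(23.1°)/cos²(51.8°) ≈ 2.21.

2.21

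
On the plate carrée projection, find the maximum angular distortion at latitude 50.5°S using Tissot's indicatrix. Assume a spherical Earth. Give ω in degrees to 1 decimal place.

25.7°

Plate carrée maps x = Rλ, y = Rφ. The meridian scale is h = 1 and the parallel scale is k = 1/cos φ = sec φ.
At 50.5°: h = 1.000, k = 1.572; principal scales a = 1.572, b = 1.000.
sin(ω/2) = (a − b)/(a + b) = 0.5721/2.572 = 0.2224, so ω = 2 arcsin(0.2224) ≈ 25.7°.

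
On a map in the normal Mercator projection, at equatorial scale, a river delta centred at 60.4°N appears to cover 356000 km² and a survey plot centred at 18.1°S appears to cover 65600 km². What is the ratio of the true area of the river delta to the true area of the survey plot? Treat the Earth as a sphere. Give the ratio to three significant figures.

1.47

On Mercator the areal scale is sec²φ, so true area = apparent × cos²φ.
True area of river delta: 356000 × cos²(60.4°) = 356000 × 0.2440 = 86860 km².
True area of survey plot: 65600 × cos²(18.1°) = 65600 × 0.9035 = 59270 km².
Ratio = 86860 / 59270 ≈ 1.47.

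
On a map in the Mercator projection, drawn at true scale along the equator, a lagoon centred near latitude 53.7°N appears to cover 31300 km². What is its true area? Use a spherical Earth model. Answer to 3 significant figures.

The Mercator projection is conformal; its linear scale factor is the same in every direction and equals sec φ = 1/cos φ.
Areal scale = k² = sec²φ = 1/cos²(53.7°) = 1/0.5920² = 2.853.
True area = apparent / (areal scale) = 31300 / 2.853 ≈ 11000 km².

11000 km²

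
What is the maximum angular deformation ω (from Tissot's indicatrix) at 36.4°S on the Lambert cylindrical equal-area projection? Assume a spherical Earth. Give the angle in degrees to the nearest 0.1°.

The Lambert cylindrical equal-area projection is the cylindrical equal-area projection with its standard parallel at the equator (φ₀ = 0). Cylindrical equal-area (φ₀ = 0°): h = cos φ / cos 0° along meridians, k = cos 0° / cos φ along parallels; h·k = 1.
At 36.4°: h = 0.8049, k = 1.242; principal scales a = 1.242, b = 0.8049.
sin(ω/2) = (a − b)/(a + b) = 0.4375/2.047 = 0.2137, so ω = 2 arcsin(0.2137) ≈ 24.7°.

24.7°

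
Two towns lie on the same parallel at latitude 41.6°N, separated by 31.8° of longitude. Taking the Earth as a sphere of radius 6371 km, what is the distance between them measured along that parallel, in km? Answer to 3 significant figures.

Arc length along a parallel = R cos φ · Δλ (with Δλ in radians).
= 6371 × cos 41.6° × (31.8° × π/180) = 6371 × 0.7478 × 0.5550 ≈ 2640 km.

2640 km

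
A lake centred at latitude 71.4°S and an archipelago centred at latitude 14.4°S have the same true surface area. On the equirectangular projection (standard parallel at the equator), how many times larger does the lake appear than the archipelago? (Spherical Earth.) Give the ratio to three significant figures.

In the plate carrée (x = Rλ, y = Rφ), meridians are true-scale (h = 1) and parallels are stretched by k = sec φ.
Areal scale at 71.4°: h·k = 1.000 × 3.135 = 3.135.
Areal scale at 14.4°: h·k = 1.000 × 1.032 = 1.032.
Ratio = 3.135/1.032 ≈ 3.04.

3.04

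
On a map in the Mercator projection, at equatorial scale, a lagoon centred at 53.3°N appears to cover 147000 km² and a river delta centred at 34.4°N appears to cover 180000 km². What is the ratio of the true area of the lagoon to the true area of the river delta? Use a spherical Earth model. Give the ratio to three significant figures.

0.428

Mercator's areal exaggeration is sec²φ; hence true area = (apparent area) · cos²φ.
True area of lagoon: 147000 × cos²(53.3°) = 147000 × 0.3572 = 52500 km².
True area of river delta: 180000 × cos²(34.4°) = 180000 × 0.6808 = 122500 km².
Ratio = 52500 / 122500 ≈ 0.428.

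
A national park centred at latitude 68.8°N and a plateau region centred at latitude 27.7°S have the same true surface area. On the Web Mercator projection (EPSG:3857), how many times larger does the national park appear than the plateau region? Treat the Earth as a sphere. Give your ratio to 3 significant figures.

5.99

On Mercator, area is exaggerated by sec²φ = 1/cos²φ.
At 68.8°: sec²(68.8°) = 1/0.3616² = 7.647.
At 27.7°: sec²(27.7°) = 1/0.8854² = 1.276.
Ratio = 7.647/1.276 = cos²(27.7°)/cos²(68.8°) ≈ 5.99.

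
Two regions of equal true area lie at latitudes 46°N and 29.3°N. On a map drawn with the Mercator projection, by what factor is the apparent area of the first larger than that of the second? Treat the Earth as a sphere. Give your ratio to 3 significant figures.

1.58

Mercator is conformal with k = sec φ, so areal scale = k² = sec²φ.
At 46°: sec²(46°) = 1/0.6947² = 2.072.
At 29.3°: sec²(29.3°) = 1/0.8721² = 1.315.
Ratio = 2.072/1.315 = cos²(29.3°)/cos²(46°) ≈ 1.58.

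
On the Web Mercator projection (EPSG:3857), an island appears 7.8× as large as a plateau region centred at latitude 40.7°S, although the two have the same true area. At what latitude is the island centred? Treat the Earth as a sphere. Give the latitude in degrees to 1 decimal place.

For equal true areas on Mercator, apparent areas scale as sec²φ, so the ratio is cos²φ₂ / cos²φ₁.
cos²φ₂ / cos²φ₁ = 7.8  ⇒  cos φ₁ = cos 40.7° / √7.8 = 0.7581/2.793 = 0.2715.
φ₁ = arccos(0.2715) ≈ 74.2°.

74.2°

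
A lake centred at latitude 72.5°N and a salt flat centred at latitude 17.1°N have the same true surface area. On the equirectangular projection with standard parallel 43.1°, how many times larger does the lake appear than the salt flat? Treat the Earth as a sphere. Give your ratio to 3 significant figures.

In the equirectangular projection with standard parallel φ₀ = 43.1° (x = Rλ cos φ₀, y = Rφ), meridians are true-scale (h = 1) and the parallel scale is k = cos φ₀ / cos φ.
Areal scale at 72.5°: h·k = 1.000 × 2.428 = 2.428.
Areal scale at 17.1°: h·k = 1.000 × 0.7639 = 0.7639.
Ratio = 2.428/0.7639 ≈ 3.18.

3.18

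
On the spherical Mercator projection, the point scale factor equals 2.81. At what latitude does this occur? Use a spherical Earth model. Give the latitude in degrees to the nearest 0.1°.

69.2°

Mercator scale is k = sec φ = 1/cos φ.
1/cos φ = 2.81  ⇒  cos φ = 0.3559  ⇒  φ = arccos(0.3559) ≈ 69.2°.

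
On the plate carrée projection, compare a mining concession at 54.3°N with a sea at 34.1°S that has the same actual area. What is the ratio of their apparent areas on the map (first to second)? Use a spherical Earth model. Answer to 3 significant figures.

Plate carrée maps x = Rλ, y = Rφ. The meridian scale is h = 1 and the parallel scale is k = 1/cos φ = sec φ.
Areal scale at 54.3°: h·k = 1.000 × 1.714 = 1.714.
Areal scale at 34.1°: h·k = 1.000 × 1.208 = 1.208.
Ratio = 1.714/1.208 ≈ 1.42.

1.42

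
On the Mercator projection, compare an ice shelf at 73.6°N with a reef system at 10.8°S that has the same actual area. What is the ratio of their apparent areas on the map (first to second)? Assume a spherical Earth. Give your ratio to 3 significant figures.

Mercator is conformal with k = sec φ, so areal scale = k² = sec²φ.
At 73.6°: sec²(73.6°) = 1/0.2823² = 12.54.
At 10.8°: sec²(10.8°) = 1/0.9823² = 1.036.
Ratio = 12.54/1.036 = cos²(10.8°)/cos²(73.6°) ≈ 12.1.

12.1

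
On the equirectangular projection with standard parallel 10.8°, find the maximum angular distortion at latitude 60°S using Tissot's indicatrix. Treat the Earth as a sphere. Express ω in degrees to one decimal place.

38.0°

In the equirectangular projection with standard parallel φ₀ = 10.8° (x = Rλ cos φ₀, y = Rφ), meridians are true-scale (h = 1) and the parallel scale is k = cos φ₀ / cos φ.
At 60°: h = 1.000, k = 1.965; principal scales a = 1.965, b = 1.000.
sin(ω/2) = (a − b)/(a + b) = 0.9646/2.965 = 0.3254, so ω = 2 arcsin(0.3254) ≈ 38.0°.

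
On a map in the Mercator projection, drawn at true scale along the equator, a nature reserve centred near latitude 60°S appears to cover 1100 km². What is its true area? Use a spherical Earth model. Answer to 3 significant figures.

275 km²

Mercator is conformal, so the point scale is isotropic: h = k = sec φ = 1/cos φ.
Areal scale = k² = sec²φ = 1/cos²(60°) = 1/0.5000² = 4.000.
True area = apparent / (areal scale) = 1100 / 4.000 ≈ 275 km².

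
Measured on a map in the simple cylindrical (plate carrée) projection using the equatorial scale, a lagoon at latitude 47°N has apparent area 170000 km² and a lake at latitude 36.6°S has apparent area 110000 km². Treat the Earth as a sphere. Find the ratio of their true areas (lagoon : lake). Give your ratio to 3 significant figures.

1.31

Plate carrée has h = 1 and k = sec φ, giving areal scale sec φ; true area = (apparent area) · cos φ.
True area of lagoon: 170000 × cos(47°) = 170000 × 0.6820 = 115900 km².
True area of lake: 110000 × cos(36.6°) = 110000 × 0.8028 = 88310 km².
Ratio = 115900 / 88310 ≈ 1.31.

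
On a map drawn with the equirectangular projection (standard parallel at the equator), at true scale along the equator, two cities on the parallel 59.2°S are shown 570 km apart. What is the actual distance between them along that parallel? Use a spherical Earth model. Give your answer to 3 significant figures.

Plate carrée maps x = Rλ, y = Rφ. The meridian scale is h = 1 and the parallel scale is k = 1/cos φ = sec φ.
Along the parallel at 59.2°, map distances are exaggerated by k = sec 59.2° = 1.953.
True distance = 570 / 1.953 = 570 × cos 59.2° ≈ 292 km.

292 km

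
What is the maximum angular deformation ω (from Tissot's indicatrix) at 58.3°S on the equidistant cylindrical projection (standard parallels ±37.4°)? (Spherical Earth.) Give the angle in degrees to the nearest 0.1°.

23.5°

With standard parallel φ₀ = 37.4°, the equirectangular projection gives x = Rλ cos φ₀, y = Rφ, so h = 1 and k = cos 37.4° / cos φ.
At 58.3°: h = 1.000, k = 1.512; principal scales a = 1.512, b = 1.000.
sin(ω/2) = (a − b)/(a + b) = 0.5118/2.512 = 0.2038, so ω = 2 arcsin(0.2038) ≈ 23.5°.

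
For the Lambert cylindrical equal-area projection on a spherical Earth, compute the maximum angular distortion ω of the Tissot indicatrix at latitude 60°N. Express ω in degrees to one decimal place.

The Lambert cylindrical equal-area projection is the cylindrical equal-area projection with its standard parallel at the equator (φ₀ = 0). For cylindrical equal-area with standard parallel φ₀, h = cos φ / cos φ₀ and k = cos φ₀ / cos φ, so h·k = 1.
At 60°: h = 0.5000, k = 2.000; principal scales a = 2.000, b = 0.5000.
sin(ω/2) = (a − b)/(a + b) = 1.500/2.500 = 0.6000, so ω = 2 arcsin(0.6000) ≈ 73.7°.

73.7°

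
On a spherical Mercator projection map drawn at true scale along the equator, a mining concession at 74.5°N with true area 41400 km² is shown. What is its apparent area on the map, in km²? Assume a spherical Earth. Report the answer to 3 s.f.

580000 km²

The Mercator projection is conformal; its linear scale factor is the same in every direction and equals sec φ = 1/cos φ.
Areal scale = k² = sec²φ = 1/cos²(74.5°) = 1/0.2672² = 14.00.
Apparent area = 41400 × 14.00 ≈ 580000 km².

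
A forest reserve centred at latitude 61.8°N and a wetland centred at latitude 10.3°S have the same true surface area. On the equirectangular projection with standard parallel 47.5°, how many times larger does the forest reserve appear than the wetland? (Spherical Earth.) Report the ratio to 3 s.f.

The equidistant cylindrical projection with φ₀ = 47.5° has h = 1 (meridians true) and k = cos φ₀ / cos φ along parallels.
Areal scale at 61.8°: h·k = 1.000 × 1.430 = 1.430.
Areal scale at 10.3°: h·k = 1.000 × 0.6867 = 0.6867.
Ratio = 1.430/0.6867 ≈ 2.08.

2.08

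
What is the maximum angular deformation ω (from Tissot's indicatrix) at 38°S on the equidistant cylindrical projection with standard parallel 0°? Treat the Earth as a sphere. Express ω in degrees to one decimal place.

For the equirectangular projection with φ₀ = 0 (plate carrée), h = 1 along meridians and k = sec φ along parallels.
At 38°: h = 1.000, k = 1.269; principal scales a = 1.269, b = 1.000.
sin(ω/2) = (a − b)/(a + b) = 0.2690/2.269 = 0.1186, so ω = 2 arcsin(0.1186) ≈ 13.6°.

13.6°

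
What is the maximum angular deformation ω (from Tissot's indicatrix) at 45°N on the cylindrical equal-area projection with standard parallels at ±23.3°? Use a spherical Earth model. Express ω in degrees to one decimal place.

For cylindrical equal-area with standard parallel φ₀, h = cos φ / cos φ₀ and k = cos φ₀ / cos φ, so h·k = 1.
At 45°: h = 0.7699, k = 1.299; principal scales a = 1.299, b = 0.7699.
sin(ω/2) = (a − b)/(a + b) = 0.5290/2.069 = 0.2557, so ω = 2 arcsin(0.2557) ≈ 29.6°.

29.6°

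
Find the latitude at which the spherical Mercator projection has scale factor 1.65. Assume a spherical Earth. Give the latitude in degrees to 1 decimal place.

52.7°

Mercator scale is k = sec φ = 1/cos φ.
1/cos φ = 1.65  ⇒  cos φ = 0.6061  ⇒  φ = arccos(0.6061) ≈ 52.7°.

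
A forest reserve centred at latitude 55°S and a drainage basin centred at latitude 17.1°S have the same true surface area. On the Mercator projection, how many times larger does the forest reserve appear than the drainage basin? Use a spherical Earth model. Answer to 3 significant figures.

Mercator is conformal with k = sec φ, so areal scale = k² = sec²φ.
At 55°: sec²(55°) = 1/0.5736² = 3.040.
At 17.1°: sec²(17.1°) = 1/0.9558² = 1.095.
Ratio = 3.040/1.095 = cos²(17.1°)/cos²(55°) ≈ 2.78.

2.78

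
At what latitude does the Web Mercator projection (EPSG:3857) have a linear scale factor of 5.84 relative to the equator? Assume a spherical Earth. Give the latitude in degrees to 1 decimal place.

Mercator scale is k = sec φ = 1/cos φ.
1/cos φ = 5.84  ⇒  cos φ = 0.1712  ⇒  φ = arccos(0.1712) ≈ 80.1°.

80.1°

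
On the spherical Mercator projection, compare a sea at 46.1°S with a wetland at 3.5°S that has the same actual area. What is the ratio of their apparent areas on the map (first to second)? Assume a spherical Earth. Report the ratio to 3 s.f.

2.07

Mercator areal scale is sec²φ.
At 46.1°: sec²(46.1°) = 1/0.6934² = 2.080.
At 3.5°: sec²(3.5°) = 1/0.9981² = 1.004.
Ratio = 2.080/1.004 = cos²(3.5°)/cos²(46.1°) ≈ 2.07.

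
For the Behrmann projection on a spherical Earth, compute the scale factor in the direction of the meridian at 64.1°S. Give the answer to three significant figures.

0.504

Behrmann is a cylindrical equal-area projection with standard parallels at ±30°. A cylindrical equal-area projection with standard parallel φ₀ has meridian scale h = cos φ / cos φ₀ and parallel scale k = cos φ₀ / cos φ (so areas are preserved, h·k = 1).
h = cos 64.1° / cos 30° = 0.4368/0.8660 = 0.5044.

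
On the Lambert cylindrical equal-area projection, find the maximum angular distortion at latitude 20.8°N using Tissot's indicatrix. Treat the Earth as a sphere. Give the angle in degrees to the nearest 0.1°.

7.7°

The Lambert cylindrical equal-area projection is the cylindrical equal-area projection with its standard parallel at the equator (φ₀ = 0). For cylindrical equal-area with standard parallel φ₀, h = cos φ / cos φ₀ and k = cos φ₀ / cos φ, so h·k = 1.
At 20.8°: h = 0.9348, k = 1.070; principal scales a = 1.070, b = 0.9348.
sin(ω/2) = (a − b)/(a + b) = 0.1349/2.005 = 0.06729, so ω = 2 arcsin(0.06729) ≈ 7.7°.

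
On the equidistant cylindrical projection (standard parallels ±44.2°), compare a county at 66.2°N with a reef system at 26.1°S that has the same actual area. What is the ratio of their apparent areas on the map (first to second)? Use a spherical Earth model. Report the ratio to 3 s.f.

2.23

With standard parallel φ₀ = 44.2°, the equirectangular projection gives x = Rλ cos φ₀, y = Rφ, so h = 1 and k = cos 44.2° / cos φ.
Areal scale at 66.2°: h·k = 1.000 × 1.777 = 1.777.
Areal scale at 26.1°: h·k = 1.000 × 0.7983 = 0.7983.
Ratio = 1.777/0.7983 ≈ 2.23.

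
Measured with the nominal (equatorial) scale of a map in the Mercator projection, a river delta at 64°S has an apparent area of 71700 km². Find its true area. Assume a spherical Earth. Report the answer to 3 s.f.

13800 km²

The Mercator projection is conformal; its linear scale factor is the same in every direction and equals sec φ = 1/cos φ.
Areal scale = k² = sec²φ = 1/cos²(64°) = 1/0.4384² = 5.204.
True area = apparent / (areal scale) = 71700 / 5.204 ≈ 13800 km².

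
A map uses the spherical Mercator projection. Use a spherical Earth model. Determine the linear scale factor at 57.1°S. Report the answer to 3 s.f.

Mercator is conformal, so the point scale is isotropic: h = k = sec φ = 1/cos φ.
k = 1/cos 57.1° = 1/0.5432 = 1.841.

1.84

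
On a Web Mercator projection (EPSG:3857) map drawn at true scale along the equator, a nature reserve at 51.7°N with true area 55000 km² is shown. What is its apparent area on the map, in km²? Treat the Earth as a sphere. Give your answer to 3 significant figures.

143000 km²

For Mercator, h = k = sec φ (a conformal cylindrical projection has a single point scale, 1/cos φ).
Areal scale = k² = sec²φ = 1/cos²(51.7°) = 1/0.6198² = 2.603.
Apparent area = 55000 × 2.603 ≈ 143000 km².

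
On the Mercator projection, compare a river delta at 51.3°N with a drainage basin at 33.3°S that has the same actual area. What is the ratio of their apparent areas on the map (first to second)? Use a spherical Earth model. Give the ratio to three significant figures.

Mercator areal scale is sec²φ.
At 51.3°: sec²(51.3°) = 1/0.6252² = 2.558.
At 33.3°: sec²(33.3°) = 1/0.8358² = 1.431.
Ratio = 2.558/1.431 = cos²(33.3°)/cos²(51.3°) ≈ 1.79.

1.79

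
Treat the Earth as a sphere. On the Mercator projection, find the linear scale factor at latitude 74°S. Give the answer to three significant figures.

3.63

Mercator is conformal, so the point scale is isotropic: h = k = sec φ = 1/cos φ.
k = 1/cos 74° = 1/0.2756 = 3.628.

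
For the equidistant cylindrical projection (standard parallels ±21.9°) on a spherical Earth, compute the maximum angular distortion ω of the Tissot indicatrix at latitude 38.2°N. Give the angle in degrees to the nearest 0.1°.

9.5°

The equidistant cylindrical projection with φ₀ = 21.9° has h = 1 (meridians true) and k = cos φ₀ / cos φ along parallels.
At 38.2°: h = 1.000, k = 1.181; principal scales a = 1.181, b = 1.000.
sin(ω/2) = (a − b)/(a + b) = 0.1807/2.181 = 0.08285, so ω = 2 arcsin(0.08285) ≈ 9.5°.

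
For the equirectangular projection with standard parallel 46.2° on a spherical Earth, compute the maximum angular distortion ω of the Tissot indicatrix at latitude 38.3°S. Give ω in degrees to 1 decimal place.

7.2°

In the equirectangular projection with standard parallel φ₀ = 46.2° (x = Rλ cos φ₀, y = Rφ), meridians are true-scale (h = 1) and the parallel scale is k = cos φ₀ / cos φ.
At 38.3°: h = 1.000, k = 0.8820; principal scales a = 1.000, b = 0.8820.
sin(ω/2) = (a − b)/(a + b) = 0.1180/1.882 = 0.06272, so ω = 2 arcsin(0.06272) ≈ 7.2°.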